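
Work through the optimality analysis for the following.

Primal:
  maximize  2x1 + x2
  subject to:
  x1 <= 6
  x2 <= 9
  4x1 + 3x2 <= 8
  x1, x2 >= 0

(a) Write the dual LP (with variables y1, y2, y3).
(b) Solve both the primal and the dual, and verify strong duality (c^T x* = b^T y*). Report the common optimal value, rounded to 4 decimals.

The standard primal-dual pair for 'max c^T x s.t. A x <= b, x >= 0' is:
  Dual:  min b^T y  s.t.  A^T y >= c,  y >= 0.

So the dual LP is:
  minimize  6y1 + 9y2 + 8y3
  subject to:
    y1 + 4y3 >= 2
    y2 + 3y3 >= 1
    y1, y2, y3 >= 0

Solving the primal: x* = (2, 0).
  primal value c^T x* = 4.
Solving the dual: y* = (0, 0, 0.5).
  dual value b^T y* = 4.
Strong duality: c^T x* = b^T y*. Confirmed.

4


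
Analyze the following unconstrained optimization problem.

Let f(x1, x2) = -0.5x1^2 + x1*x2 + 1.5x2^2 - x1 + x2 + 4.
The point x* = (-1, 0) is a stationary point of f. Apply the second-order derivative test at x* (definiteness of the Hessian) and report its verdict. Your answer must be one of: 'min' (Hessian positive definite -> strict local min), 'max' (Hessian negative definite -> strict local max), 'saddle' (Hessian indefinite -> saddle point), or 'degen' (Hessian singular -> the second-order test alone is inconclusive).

Compute the Hessian H = grad^2 f:
  H = [[-1, 1], [1, 3]]
Verify stationarity: grad f(x*) = H x* + g = (0, 0).
Eigenvalues of H: -1.2361, 3.2361.
Eigenvalues have mixed signs, so H is indefinite -> x* is a saddle point.

saddle


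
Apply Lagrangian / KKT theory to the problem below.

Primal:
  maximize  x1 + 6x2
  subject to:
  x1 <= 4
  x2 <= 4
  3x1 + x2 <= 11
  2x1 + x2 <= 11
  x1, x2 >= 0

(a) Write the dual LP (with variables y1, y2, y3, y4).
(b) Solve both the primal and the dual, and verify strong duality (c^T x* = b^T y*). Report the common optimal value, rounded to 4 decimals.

The standard primal-dual pair for 'max c^T x s.t. A x <= b, x >= 0' is:
  Dual:  min b^T y  s.t.  A^T y >= c,  y >= 0.

So the dual LP is:
  minimize  4y1 + 4y2 + 11y3 + 11y4
  subject to:
    y1 + 3y3 + 2y4 >= 1
    y2 + y3 + y4 >= 6
    y1, y2, y3, y4 >= 0

Solving the primal: x* = (2.3333, 4).
  primal value c^T x* = 26.3333.
Solving the dual: y* = (0, 5.6667, 0.3333, 0).
  dual value b^T y* = 26.3333.
Strong duality: c^T x* = b^T y*. Confirmed.

26.3333


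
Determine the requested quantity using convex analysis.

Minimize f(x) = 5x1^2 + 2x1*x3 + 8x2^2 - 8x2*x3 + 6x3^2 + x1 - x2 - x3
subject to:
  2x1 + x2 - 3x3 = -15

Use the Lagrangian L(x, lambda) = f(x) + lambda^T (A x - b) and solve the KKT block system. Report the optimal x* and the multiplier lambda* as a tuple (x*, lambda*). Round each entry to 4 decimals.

Form the Lagrangian:
  L(x, lambda) = (1/2) x^T Q x + c^T x + lambda^T (A x - b)
Stationarity (grad_x L = 0): Q x + c + A^T lambda = 0.
Primal feasibility: A x = b.

This gives the KKT block system:
  [ Q   A^T ] [ x     ]   [-c ]
  [ A    0  ] [ lambda ] = [ b ]

Solving the linear system:
  x*      = (-2.6478, 1.3365, 3.6803)
  lambda* = (9.0587)
  f(x*)   = 64.108

x* = (-2.6478, 1.3365, 3.6803), lambda* = (9.0587)


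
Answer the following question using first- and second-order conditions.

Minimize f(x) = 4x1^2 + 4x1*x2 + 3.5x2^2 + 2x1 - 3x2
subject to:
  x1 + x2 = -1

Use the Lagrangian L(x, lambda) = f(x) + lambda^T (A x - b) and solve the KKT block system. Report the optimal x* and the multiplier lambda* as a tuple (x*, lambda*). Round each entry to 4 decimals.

Form the Lagrangian:
  L(x, lambda) = (1/2) x^T Q x + c^T x + lambda^T (A x - b)
Stationarity (grad_x L = 0): Q x + c + A^T lambda = 0.
Primal feasibility: A x = b.

This gives the KKT block system:
  [ Q   A^T ] [ x     ]   [-c ]
  [ A    0  ] [ lambda ] = [ b ]

Solving the linear system:
  x*      = (-1.1429, 0.1429)
  lambda* = (6.5714)
  f(x*)   = 1.9286

x* = (-1.1429, 0.1429), lambda* = (6.5714)


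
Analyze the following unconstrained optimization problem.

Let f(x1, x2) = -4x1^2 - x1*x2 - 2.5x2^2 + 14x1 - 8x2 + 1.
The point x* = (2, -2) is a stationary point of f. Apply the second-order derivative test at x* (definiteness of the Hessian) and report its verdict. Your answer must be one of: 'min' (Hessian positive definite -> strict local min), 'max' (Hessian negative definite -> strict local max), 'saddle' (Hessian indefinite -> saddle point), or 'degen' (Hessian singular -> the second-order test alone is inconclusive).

Compute the Hessian H = grad^2 f:
  H = [[-8, -1], [-1, -5]]
Verify stationarity: grad f(x*) = H x* + g = (0, 0).
Eigenvalues of H: -8.3028, -4.6972.
Both eigenvalues < 0, so H is negative definite -> x* is a strict local max.

max


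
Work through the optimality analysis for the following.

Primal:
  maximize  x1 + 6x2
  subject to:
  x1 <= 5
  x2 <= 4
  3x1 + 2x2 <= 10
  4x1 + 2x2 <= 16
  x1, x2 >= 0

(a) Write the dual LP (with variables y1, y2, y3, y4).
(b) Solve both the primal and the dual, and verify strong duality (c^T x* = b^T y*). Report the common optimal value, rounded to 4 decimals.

The standard primal-dual pair for 'max c^T x s.t. A x <= b, x >= 0' is:
  Dual:  min b^T y  s.t.  A^T y >= c,  y >= 0.

So the dual LP is:
  minimize  5y1 + 4y2 + 10y3 + 16y4
  subject to:
    y1 + 3y3 + 4y4 >= 1
    y2 + 2y3 + 2y4 >= 6
    y1, y2, y3, y4 >= 0

Solving the primal: x* = (0.6667, 4).
  primal value c^T x* = 24.6667.
Solving the dual: y* = (0, 5.3333, 0.3333, 0).
  dual value b^T y* = 24.6667.
Strong duality: c^T x* = b^T y*. Confirmed.

24.6667


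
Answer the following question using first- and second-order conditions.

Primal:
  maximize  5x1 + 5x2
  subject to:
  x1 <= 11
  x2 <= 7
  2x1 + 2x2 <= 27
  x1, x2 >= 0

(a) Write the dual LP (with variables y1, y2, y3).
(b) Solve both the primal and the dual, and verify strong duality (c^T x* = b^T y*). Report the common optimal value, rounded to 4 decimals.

The standard primal-dual pair for 'max c^T x s.t. A x <= b, x >= 0' is:
  Dual:  min b^T y  s.t.  A^T y >= c,  y >= 0.

So the dual LP is:
  minimize  11y1 + 7y2 + 27y3
  subject to:
    y1 + 2y3 >= 5
    y2 + 2y3 >= 5
    y1, y2, y3 >= 0

Solving the primal: x* = (6.5, 7).
  primal value c^T x* = 67.5.
Solving the dual: y* = (0, 0, 2.5).
  dual value b^T y* = 67.5.
Strong duality: c^T x* = b^T y*. Confirmed.

67.5


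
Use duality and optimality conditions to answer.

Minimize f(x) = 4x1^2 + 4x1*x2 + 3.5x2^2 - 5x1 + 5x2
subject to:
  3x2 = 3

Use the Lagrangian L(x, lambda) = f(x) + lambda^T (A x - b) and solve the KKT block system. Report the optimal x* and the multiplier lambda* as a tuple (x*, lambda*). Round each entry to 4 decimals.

Form the Lagrangian:
  L(x, lambda) = (1/2) x^T Q x + c^T x + lambda^T (A x - b)
Stationarity (grad_x L = 0): Q x + c + A^T lambda = 0.
Primal feasibility: A x = b.

This gives the KKT block system:
  [ Q   A^T ] [ x     ]   [-c ]
  [ A    0  ] [ lambda ] = [ b ]

Solving the linear system:
  x*      = (0.125, 1)
  lambda* = (-4.1667)
  f(x*)   = 8.4375

x* = (0.125, 1), lambda* = (-4.1667)


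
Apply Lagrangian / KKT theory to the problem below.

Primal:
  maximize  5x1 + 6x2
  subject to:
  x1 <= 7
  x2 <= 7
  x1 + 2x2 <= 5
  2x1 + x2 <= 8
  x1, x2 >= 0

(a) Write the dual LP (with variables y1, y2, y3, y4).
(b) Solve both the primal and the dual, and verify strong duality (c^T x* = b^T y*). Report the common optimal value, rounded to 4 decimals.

The standard primal-dual pair for 'max c^T x s.t. A x <= b, x >= 0' is:
  Dual:  min b^T y  s.t.  A^T y >= c,  y >= 0.

So the dual LP is:
  minimize  7y1 + 7y2 + 5y3 + 8y4
  subject to:
    y1 + y3 + 2y4 >= 5
    y2 + 2y3 + y4 >= 6
    y1, y2, y3, y4 >= 0

Solving the primal: x* = (3.6667, 0.6667).
  primal value c^T x* = 22.3333.
Solving the dual: y* = (0, 0, 2.3333, 1.3333).
  dual value b^T y* = 22.3333.
Strong duality: c^T x* = b^T y*. Confirmed.

22.3333


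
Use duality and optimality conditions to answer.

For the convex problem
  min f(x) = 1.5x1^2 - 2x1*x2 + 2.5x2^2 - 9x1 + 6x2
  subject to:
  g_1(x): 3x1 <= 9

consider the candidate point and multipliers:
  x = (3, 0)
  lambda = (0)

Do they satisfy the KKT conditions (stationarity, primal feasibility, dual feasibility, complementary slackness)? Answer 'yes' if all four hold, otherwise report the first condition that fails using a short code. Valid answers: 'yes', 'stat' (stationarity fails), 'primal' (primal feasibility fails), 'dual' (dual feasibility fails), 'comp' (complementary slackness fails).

Gradient of f: grad f(x) = Q x + c = (0, 0)
Constraint values g_i(x) = a_i^T x - b_i:
  g_1((3, 0)) = 0
Stationarity residual: grad f(x) + sum_i lambda_i a_i = (0, 0)
  -> stationarity OK
Primal feasibility (all g_i <= 0): OK
Dual feasibility (all lambda_i >= 0): OK
Complementary slackness (lambda_i * g_i(x) = 0 for all i): OK

Verdict: yes, KKT holds.

yes


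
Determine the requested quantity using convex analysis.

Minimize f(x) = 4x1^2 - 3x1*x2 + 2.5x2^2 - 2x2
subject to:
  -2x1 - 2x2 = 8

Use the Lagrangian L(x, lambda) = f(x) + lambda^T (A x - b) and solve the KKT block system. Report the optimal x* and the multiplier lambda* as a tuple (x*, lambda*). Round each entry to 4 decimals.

Form the Lagrangian:
  L(x, lambda) = (1/2) x^T Q x + c^T x + lambda^T (A x - b)
Stationarity (grad_x L = 0): Q x + c + A^T lambda = 0.
Primal feasibility: A x = b.

This gives the KKT block system:
  [ Q   A^T ] [ x     ]   [-c ]
  [ A    0  ] [ lambda ] = [ b ]

Solving the linear system:
  x*      = (-1.7895, -2.2105)
  lambda* = (-3.8421)
  f(x*)   = 17.5789

x* = (-1.7895, -2.2105), lambda* = (-3.8421)


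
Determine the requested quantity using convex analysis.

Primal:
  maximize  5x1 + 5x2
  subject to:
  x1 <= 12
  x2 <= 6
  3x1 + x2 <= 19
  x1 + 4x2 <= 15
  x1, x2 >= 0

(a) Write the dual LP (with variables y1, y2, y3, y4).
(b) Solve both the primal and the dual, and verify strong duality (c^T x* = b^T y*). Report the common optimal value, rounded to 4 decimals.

The standard primal-dual pair for 'max c^T x s.t. A x <= b, x >= 0' is:
  Dual:  min b^T y  s.t.  A^T y >= c,  y >= 0.

So the dual LP is:
  minimize  12y1 + 6y2 + 19y3 + 15y4
  subject to:
    y1 + 3y3 + y4 >= 5
    y2 + y3 + 4y4 >= 5
    y1, y2, y3, y4 >= 0

Solving the primal: x* = (5.5455, 2.3636).
  primal value c^T x* = 39.5455.
Solving the dual: y* = (0, 0, 1.3636, 0.9091).
  dual value b^T y* = 39.5455.
Strong duality: c^T x* = b^T y*. Confirmed.

39.5455


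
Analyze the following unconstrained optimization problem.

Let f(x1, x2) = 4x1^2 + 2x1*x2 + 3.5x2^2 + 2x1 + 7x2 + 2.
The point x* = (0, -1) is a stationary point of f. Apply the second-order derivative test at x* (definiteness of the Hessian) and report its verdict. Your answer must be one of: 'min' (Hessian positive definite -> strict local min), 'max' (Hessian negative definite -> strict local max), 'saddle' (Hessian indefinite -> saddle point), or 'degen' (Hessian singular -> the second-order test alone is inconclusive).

Compute the Hessian H = grad^2 f:
  H = [[8, 2], [2, 7]]
Verify stationarity: grad f(x*) = H x* + g = (0, 0).
Eigenvalues of H: 5.4384, 9.5616.
Both eigenvalues > 0, so H is positive definite -> x* is a strict local min.

min


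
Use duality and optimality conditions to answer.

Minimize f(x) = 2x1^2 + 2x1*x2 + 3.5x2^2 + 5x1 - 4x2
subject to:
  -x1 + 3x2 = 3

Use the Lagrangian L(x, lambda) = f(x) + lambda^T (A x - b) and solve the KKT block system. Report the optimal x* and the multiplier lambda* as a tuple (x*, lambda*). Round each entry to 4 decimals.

Form the Lagrangian:
  L(x, lambda) = (1/2) x^T Q x + c^T x + lambda^T (A x - b)
Stationarity (grad_x L = 0): Q x + c + A^T lambda = 0.
Primal feasibility: A x = b.

This gives the KKT block system:
  [ Q   A^T ] [ x     ]   [-c ]
  [ A    0  ] [ lambda ] = [ b ]

Solving the linear system:
  x*      = (-1.3091, 0.5636)
  lambda* = (0.8909)
  f(x*)   = -5.7364

x* = (-1.3091, 0.5636), lambda* = (0.8909)


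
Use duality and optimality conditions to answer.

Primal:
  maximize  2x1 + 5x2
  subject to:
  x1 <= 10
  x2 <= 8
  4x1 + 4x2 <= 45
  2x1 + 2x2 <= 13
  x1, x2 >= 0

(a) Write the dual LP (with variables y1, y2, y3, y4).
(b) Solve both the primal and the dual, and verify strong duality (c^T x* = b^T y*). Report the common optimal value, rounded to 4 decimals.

The standard primal-dual pair for 'max c^T x s.t. A x <= b, x >= 0' is:
  Dual:  min b^T y  s.t.  A^T y >= c,  y >= 0.

So the dual LP is:
  minimize  10y1 + 8y2 + 45y3 + 13y4
  subject to:
    y1 + 4y3 + 2y4 >= 2
    y2 + 4y3 + 2y4 >= 5
    y1, y2, y3, y4 >= 0

Solving the primal: x* = (0, 6.5).
  primal value c^T x* = 32.5.
Solving the dual: y* = (0, 0, 0, 2.5).
  dual value b^T y* = 32.5.
Strong duality: c^T x* = b^T y*. Confirmed.

32.5


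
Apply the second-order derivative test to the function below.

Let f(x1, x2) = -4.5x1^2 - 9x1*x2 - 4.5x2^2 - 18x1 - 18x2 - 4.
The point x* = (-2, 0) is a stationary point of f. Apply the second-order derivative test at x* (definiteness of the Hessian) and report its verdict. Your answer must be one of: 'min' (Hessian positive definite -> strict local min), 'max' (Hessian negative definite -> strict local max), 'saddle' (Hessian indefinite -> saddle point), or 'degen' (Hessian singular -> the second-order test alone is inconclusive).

Compute the Hessian H = grad^2 f:
  H = [[-9, -9], [-9, -9]]
Verify stationarity: grad f(x*) = H x* + g = (0, 0).
Eigenvalues of H: -18, 0.
H has a zero eigenvalue (singular; negative semidefinite but not definite), so H is neither positive definite, negative definite, nor indefinite. The second-order test alone is inconclusive -> degen.
(Indeed, f is constant along the null direction of H through x*, so x* is not a strict local extremum.)

degen


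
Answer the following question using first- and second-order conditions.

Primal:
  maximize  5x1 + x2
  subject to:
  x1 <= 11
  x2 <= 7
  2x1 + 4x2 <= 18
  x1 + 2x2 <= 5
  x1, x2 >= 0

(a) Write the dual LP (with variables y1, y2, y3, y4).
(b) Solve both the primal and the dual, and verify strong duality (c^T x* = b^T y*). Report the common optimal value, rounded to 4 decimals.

The standard primal-dual pair for 'max c^T x s.t. A x <= b, x >= 0' is:
  Dual:  min b^T y  s.t.  A^T y >= c,  y >= 0.

So the dual LP is:
  minimize  11y1 + 7y2 + 18y3 + 5y4
  subject to:
    y1 + 2y3 + y4 >= 5
    y2 + 4y3 + 2y4 >= 1
    y1, y2, y3, y4 >= 0

Solving the primal: x* = (5, 0).
  primal value c^T x* = 25.
Solving the dual: y* = (0, 0, 0, 5).
  dual value b^T y* = 25.
Strong duality: c^T x* = b^T y*. Confirmed.

25


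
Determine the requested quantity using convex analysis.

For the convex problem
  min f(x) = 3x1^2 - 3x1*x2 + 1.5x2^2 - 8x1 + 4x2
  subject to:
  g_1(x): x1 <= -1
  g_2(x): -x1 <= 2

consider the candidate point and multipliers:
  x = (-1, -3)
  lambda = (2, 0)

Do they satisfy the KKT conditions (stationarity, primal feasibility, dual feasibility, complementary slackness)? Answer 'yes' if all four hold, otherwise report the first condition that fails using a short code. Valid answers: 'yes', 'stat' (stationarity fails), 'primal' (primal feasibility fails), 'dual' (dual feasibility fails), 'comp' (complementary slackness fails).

Gradient of f: grad f(x) = Q x + c = (-5, -2)
Constraint values g_i(x) = a_i^T x - b_i:
  g_1((-1, -3)) = 0
  g_2((-1, -3)) = -1
Stationarity residual: grad f(x) + sum_i lambda_i a_i = (-3, -2)
  -> stationarity FAILS
Primal feasibility (all g_i <= 0): OK
Dual feasibility (all lambda_i >= 0): OK
Complementary slackness (lambda_i * g_i(x) = 0 for all i): OK

Verdict: the first failing condition is stationarity -> stat.

stat


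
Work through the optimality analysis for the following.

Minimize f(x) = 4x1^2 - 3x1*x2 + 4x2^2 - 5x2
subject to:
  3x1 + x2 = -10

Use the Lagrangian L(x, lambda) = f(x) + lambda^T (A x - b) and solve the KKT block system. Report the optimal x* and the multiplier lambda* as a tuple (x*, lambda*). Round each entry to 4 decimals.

Form the Lagrangian:
  L(x, lambda) = (1/2) x^T Q x + c^T x + lambda^T (A x - b)
Stationarity (grad_x L = 0): Q x + c + A^T lambda = 0.
Primal feasibility: A x = b.

This gives the KKT block system:
  [ Q   A^T ] [ x     ]   [-c ]
  [ A    0  ] [ lambda ] = [ b ]

Solving the linear system:
  x*      = (-2.9082, -1.2755)
  lambda* = (6.4796)
  f(x*)   = 35.5867

x* = (-2.9082, -1.2755), lambda* = (6.4796)


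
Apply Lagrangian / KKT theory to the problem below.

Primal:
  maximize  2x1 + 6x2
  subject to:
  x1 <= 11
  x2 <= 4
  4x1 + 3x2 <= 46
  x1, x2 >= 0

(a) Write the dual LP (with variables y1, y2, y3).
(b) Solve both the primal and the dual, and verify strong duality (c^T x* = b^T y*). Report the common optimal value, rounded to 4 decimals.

The standard primal-dual pair for 'max c^T x s.t. A x <= b, x >= 0' is:
  Dual:  min b^T y  s.t.  A^T y >= c,  y >= 0.

So the dual LP is:
  minimize  11y1 + 4y2 + 46y3
  subject to:
    y1 + 4y3 >= 2
    y2 + 3y3 >= 6
    y1, y2, y3 >= 0

Solving the primal: x* = (8.5, 4).
  primal value c^T x* = 41.
Solving the dual: y* = (0, 4.5, 0.5).
  dual value b^T y* = 41.
Strong duality: c^T x* = b^T y*. Confirmed.

41


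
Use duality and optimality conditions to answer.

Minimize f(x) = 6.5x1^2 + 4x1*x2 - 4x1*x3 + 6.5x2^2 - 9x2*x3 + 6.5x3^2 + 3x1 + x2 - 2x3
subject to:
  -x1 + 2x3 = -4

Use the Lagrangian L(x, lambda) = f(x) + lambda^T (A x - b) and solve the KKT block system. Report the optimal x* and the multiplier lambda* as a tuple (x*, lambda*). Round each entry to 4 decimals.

Form the Lagrangian:
  L(x, lambda) = (1/2) x^T Q x + c^T x + lambda^T (A x - b)
Stationarity (grad_x L = 0): Q x + c + A^T lambda = 0.
Primal feasibility: A x = b.

This gives the KKT block system:
  [ Q   A^T ] [ x     ]   [-c ]
  [ A    0  ] [ lambda ] = [ b ]

Solving the linear system:
  x*      = (0.1855, -1.4544, -1.9072)
  lambda* = (7.2233)
  f(x*)   = 15.9049

x* = (0.1855, -1.4544, -1.9072), lambda* = (7.2233)


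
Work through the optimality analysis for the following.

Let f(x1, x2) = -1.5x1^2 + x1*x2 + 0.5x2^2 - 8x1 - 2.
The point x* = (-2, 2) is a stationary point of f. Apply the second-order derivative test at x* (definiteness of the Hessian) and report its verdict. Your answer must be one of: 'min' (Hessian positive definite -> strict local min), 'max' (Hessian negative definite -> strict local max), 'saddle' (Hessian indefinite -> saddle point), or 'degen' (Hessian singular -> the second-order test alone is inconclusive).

Compute the Hessian H = grad^2 f:
  H = [[-3, 1], [1, 1]]
Verify stationarity: grad f(x*) = H x* + g = (0, 0).
Eigenvalues of H: -3.2361, 1.2361.
Eigenvalues have mixed signs, so H is indefinite -> x* is a saddle point.

saddle


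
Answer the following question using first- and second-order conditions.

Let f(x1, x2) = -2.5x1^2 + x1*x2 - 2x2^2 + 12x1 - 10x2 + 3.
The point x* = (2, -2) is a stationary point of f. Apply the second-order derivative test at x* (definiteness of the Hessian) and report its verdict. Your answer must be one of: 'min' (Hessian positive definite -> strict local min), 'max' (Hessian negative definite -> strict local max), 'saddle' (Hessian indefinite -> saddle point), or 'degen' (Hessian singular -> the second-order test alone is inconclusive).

Compute the Hessian H = grad^2 f:
  H = [[-5, 1], [1, -4]]
Verify stationarity: grad f(x*) = H x* + g = (0, 0).
Eigenvalues of H: -5.618, -3.382.
Both eigenvalues < 0, so H is negative definite -> x* is a strict local max.

max


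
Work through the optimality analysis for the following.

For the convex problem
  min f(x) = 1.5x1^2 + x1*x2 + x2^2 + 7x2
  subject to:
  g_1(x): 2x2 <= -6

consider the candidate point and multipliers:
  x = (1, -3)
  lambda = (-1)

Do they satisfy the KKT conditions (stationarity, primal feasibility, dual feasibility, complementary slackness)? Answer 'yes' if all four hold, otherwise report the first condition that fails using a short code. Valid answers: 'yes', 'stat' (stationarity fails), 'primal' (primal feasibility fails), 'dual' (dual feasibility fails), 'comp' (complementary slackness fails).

Gradient of f: grad f(x) = Q x + c = (0, 2)
Constraint values g_i(x) = a_i^T x - b_i:
  g_1((1, -3)) = 0
Stationarity residual: grad f(x) + sum_i lambda_i a_i = (0, 0)
  -> stationarity OK
Primal feasibility (all g_i <= 0): OK
Dual feasibility (all lambda_i >= 0): FAILS
Complementary slackness (lambda_i * g_i(x) = 0 for all i): OK

Verdict: the first failing condition is dual_feasibility -> dual.

dual


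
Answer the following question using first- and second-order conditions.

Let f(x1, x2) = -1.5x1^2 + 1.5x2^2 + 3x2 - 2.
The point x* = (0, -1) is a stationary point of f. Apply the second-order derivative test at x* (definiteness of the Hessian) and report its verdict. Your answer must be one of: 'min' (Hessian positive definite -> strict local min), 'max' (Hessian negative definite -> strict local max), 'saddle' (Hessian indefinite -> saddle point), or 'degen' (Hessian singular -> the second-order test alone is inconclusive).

Compute the Hessian H = grad^2 f:
  H = [[-3, 0], [0, 3]]
Verify stationarity: grad f(x*) = H x* + g = (0, 0).
Eigenvalues of H: -3, 3.
Eigenvalues have mixed signs, so H is indefinite -> x* is a saddle point.

saddle


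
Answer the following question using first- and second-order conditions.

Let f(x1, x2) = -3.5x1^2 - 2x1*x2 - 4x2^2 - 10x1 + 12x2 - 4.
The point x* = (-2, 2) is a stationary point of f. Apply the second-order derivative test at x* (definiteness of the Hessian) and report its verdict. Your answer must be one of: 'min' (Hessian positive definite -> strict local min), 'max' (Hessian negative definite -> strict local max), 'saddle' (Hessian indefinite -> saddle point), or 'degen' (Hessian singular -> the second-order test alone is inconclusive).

Compute the Hessian H = grad^2 f:
  H = [[-7, -2], [-2, -8]]
Verify stationarity: grad f(x*) = H x* + g = (0, 0).
Eigenvalues of H: -9.5616, -5.4384.
Both eigenvalues < 0, so H is negative definite -> x* is a strict local max.

max


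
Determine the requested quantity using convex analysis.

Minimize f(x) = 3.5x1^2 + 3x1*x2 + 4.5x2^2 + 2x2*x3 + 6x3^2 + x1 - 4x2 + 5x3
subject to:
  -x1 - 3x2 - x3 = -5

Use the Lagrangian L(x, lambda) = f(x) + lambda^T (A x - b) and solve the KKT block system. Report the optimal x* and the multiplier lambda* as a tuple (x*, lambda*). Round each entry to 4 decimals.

Form the Lagrangian:
  L(x, lambda) = (1/2) x^T Q x + c^T x + lambda^T (A x - b)
Stationarity (grad_x L = 0): Q x + c + A^T lambda = 0.
Primal feasibility: A x = b.

This gives the KKT block system:
  [ Q   A^T ] [ x     ]   [-c ]
  [ A    0  ] [ lambda ] = [ b ]

Solving the linear system:
  x*      = (-0.4361, 1.9537, -0.4249)
  lambda* = (3.8083)
  f(x*)   = 4.3331

x* = (-0.4361, 1.9537, -0.4249), lambda* = (3.8083)


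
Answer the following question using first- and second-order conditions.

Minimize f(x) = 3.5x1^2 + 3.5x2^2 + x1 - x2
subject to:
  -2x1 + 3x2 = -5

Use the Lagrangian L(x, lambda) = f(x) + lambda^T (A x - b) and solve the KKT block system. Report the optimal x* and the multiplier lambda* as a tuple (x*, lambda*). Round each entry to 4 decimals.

Form the Lagrangian:
  L(x, lambda) = (1/2) x^T Q x + c^T x + lambda^T (A x - b)
Stationarity (grad_x L = 0): Q x + c + A^T lambda = 0.
Primal feasibility: A x = b.

This gives the KKT block system:
  [ Q   A^T ] [ x     ]   [-c ]
  [ A    0  ] [ lambda ] = [ b ]

Solving the linear system:
  x*      = (0.7363, -1.1758)
  lambda* = (3.0769)
  f(x*)   = 8.6484

x* = (0.7363, -1.1758), lambda* = (3.0769)


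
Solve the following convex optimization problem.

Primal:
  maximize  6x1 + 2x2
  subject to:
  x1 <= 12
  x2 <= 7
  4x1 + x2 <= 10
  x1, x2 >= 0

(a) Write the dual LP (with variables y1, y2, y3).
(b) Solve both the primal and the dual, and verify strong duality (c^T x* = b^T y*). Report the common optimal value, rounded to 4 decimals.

The standard primal-dual pair for 'max c^T x s.t. A x <= b, x >= 0' is:
  Dual:  min b^T y  s.t.  A^T y >= c,  y >= 0.

So the dual LP is:
  minimize  12y1 + 7y2 + 10y3
  subject to:
    y1 + 4y3 >= 6
    y2 + y3 >= 2
    y1, y2, y3 >= 0

Solving the primal: x* = (0.75, 7).
  primal value c^T x* = 18.5.
Solving the dual: y* = (0, 0.5, 1.5).
  dual value b^T y* = 18.5.
Strong duality: c^T x* = b^T y*. Confirmed.

18.5


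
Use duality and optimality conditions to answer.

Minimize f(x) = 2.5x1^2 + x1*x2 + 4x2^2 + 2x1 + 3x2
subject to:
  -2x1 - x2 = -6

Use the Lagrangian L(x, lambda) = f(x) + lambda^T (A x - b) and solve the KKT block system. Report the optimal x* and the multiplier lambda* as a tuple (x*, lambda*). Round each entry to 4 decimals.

Form the Lagrangian:
  L(x, lambda) = (1/2) x^T Q x + c^T x + lambda^T (A x - b)
Stationarity (grad_x L = 0): Q x + c + A^T lambda = 0.
Primal feasibility: A x = b.

This gives the KKT block system:
  [ Q   A^T ] [ x     ]   [-c ]
  [ A    0  ] [ lambda ] = [ b ]

Solving the linear system:
  x*      = (2.8485, 0.303)
  lambda* = (8.2727)
  f(x*)   = 28.1212

x* = (2.8485, 0.303), lambda* = (8.2727)


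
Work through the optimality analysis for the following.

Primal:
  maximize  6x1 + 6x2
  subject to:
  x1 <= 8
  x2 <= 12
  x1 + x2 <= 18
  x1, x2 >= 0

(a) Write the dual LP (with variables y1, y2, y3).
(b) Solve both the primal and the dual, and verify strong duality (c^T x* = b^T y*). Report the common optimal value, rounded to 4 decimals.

The standard primal-dual pair for 'max c^T x s.t. A x <= b, x >= 0' is:
  Dual:  min b^T y  s.t.  A^T y >= c,  y >= 0.

So the dual LP is:
  minimize  8y1 + 12y2 + 18y3
  subject to:
    y1 + y3 >= 6
    y2 + y3 >= 6
    y1, y2, y3 >= 0

Solving the primal: x* = (6, 12).
  primal value c^T x* = 108.
Solving the dual: y* = (0, 0, 6).
  dual value b^T y* = 108.
Strong duality: c^T x* = b^T y*. Confirmed.

108


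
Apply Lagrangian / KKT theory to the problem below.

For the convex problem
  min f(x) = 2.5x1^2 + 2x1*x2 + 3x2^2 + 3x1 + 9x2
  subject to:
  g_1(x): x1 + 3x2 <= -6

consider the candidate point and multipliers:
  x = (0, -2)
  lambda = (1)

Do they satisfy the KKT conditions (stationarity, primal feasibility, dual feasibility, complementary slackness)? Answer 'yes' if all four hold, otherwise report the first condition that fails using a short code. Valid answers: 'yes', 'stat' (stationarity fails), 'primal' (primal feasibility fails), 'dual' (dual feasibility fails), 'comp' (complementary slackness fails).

Gradient of f: grad f(x) = Q x + c = (-1, -3)
Constraint values g_i(x) = a_i^T x - b_i:
  g_1((0, -2)) = 0
Stationarity residual: grad f(x) + sum_i lambda_i a_i = (0, 0)
  -> stationarity OK
Primal feasibility (all g_i <= 0): OK
Dual feasibility (all lambda_i >= 0): OK
Complementary slackness (lambda_i * g_i(x) = 0 for all i): OK

Verdict: yes, KKT holds.

yes


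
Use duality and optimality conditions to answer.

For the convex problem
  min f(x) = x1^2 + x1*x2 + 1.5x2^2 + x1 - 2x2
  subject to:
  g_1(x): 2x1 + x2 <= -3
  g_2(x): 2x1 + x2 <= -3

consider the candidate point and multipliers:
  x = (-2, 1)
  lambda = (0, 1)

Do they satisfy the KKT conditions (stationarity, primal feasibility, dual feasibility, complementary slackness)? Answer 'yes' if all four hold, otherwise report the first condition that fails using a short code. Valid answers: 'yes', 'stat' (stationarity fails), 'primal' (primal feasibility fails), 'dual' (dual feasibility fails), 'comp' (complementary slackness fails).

Gradient of f: grad f(x) = Q x + c = (-2, -1)
Constraint values g_i(x) = a_i^T x - b_i:
  g_1((-2, 1)) = 0
  g_2((-2, 1)) = 0
Stationarity residual: grad f(x) + sum_i lambda_i a_i = (0, 0)
  -> stationarity OK
Primal feasibility (all g_i <= 0): OK
Dual feasibility (all lambda_i >= 0): OK
Complementary slackness (lambda_i * g_i(x) = 0 for all i): OK

Verdict: yes, KKT holds.

yes


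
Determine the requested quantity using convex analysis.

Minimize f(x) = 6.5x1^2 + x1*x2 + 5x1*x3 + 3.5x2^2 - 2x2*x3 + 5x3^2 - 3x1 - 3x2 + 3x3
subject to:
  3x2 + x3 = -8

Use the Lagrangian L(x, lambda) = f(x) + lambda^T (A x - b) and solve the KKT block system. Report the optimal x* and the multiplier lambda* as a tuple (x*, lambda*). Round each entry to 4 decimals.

Form the Lagrangian:
  L(x, lambda) = (1/2) x^T Q x + c^T x + lambda^T (A x - b)
Stationarity (grad_x L = 0): Q x + c + A^T lambda = 0.
Primal feasibility: A x = b.

This gives the KKT block system:
  [ Q   A^T ] [ x     ]   [-c ]
  [ A    0  ] [ lambda ] = [ b ]

Solving the linear system:
  x*      = (1.041, -2.1048, -1.6855)
  lambda* = (4.4406)
  f(x*)   = 16.8301

x* = (1.041, -2.1048, -1.6855), lambda* = (4.4406)


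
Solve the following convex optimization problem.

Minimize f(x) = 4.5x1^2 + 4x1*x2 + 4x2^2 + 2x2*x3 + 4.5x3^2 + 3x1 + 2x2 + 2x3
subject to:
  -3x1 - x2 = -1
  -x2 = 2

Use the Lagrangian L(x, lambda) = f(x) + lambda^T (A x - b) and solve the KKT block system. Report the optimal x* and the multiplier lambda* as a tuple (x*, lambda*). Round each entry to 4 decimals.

Form the Lagrangian:
  L(x, lambda) = (1/2) x^T Q x + c^T x + lambda^T (A x - b)
Stationarity (grad_x L = 0): Q x + c + A^T lambda = 0.
Primal feasibility: A x = b.

This gives the KKT block system:
  [ Q   A^T ] [ x     ]   [-c ]
  [ A    0  ] [ lambda ] = [ b ]

Solving the linear system:
  x*      = (1, -2, 0.2222)
  lambda* = (1.3333, -10.8889)
  f(x*)   = 11.2778

x* = (1, -2, 0.2222), lambda* = (1.3333, -10.8889)


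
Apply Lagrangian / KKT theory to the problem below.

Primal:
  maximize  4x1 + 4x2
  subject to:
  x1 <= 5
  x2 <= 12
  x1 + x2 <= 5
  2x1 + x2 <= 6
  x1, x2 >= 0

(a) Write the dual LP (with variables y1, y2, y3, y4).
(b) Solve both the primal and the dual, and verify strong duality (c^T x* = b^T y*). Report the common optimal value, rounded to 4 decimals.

The standard primal-dual pair for 'max c^T x s.t. A x <= b, x >= 0' is:
  Dual:  min b^T y  s.t.  A^T y >= c,  y >= 0.

So the dual LP is:
  minimize  5y1 + 12y2 + 5y3 + 6y4
  subject to:
    y1 + y3 + 2y4 >= 4
    y2 + y3 + y4 >= 4
    y1, y2, y3, y4 >= 0

Solving the primal: x* = (1, 4).
  primal value c^T x* = 20.
Solving the dual: y* = (0, 0, 4, 0).
  dual value b^T y* = 20.
Strong duality: c^T x* = b^T y*. Confirmed.

20


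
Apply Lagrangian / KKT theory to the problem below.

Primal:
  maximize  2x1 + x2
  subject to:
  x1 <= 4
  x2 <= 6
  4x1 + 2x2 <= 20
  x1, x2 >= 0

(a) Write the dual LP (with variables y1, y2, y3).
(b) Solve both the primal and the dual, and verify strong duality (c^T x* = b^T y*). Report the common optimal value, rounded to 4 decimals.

The standard primal-dual pair for 'max c^T x s.t. A x <= b, x >= 0' is:
  Dual:  min b^T y  s.t.  A^T y >= c,  y >= 0.

So the dual LP is:
  minimize  4y1 + 6y2 + 20y3
  subject to:
    y1 + 4y3 >= 2
    y2 + 2y3 >= 1
    y1, y2, y3 >= 0

Solving the primal: x* = (2, 6).
  primal value c^T x* = 10.
Solving the dual: y* = (0, 0, 0.5).
  dual value b^T y* = 10.
Strong duality: c^T x* = b^T y*. Confirmed.

10


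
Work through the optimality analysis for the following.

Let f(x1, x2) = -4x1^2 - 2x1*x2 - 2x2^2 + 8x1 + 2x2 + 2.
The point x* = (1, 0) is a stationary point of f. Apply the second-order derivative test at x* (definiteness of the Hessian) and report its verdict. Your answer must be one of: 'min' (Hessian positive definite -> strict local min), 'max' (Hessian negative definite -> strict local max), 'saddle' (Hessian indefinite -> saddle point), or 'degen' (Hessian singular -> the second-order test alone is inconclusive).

Compute the Hessian H = grad^2 f:
  H = [[-8, -2], [-2, -4]]
Verify stationarity: grad f(x*) = H x* + g = (0, 0).
Eigenvalues of H: -8.8284, -3.1716.
Both eigenvalues < 0, so H is negative definite -> x* is a strict local max.

max


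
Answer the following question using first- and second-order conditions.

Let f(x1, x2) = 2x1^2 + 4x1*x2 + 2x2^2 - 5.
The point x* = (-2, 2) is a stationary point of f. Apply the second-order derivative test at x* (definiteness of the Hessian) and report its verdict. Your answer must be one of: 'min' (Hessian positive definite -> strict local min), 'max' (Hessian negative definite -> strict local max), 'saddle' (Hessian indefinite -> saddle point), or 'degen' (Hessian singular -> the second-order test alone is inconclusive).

Compute the Hessian H = grad^2 f:
  H = [[4, 4], [4, 4]]
Verify stationarity: grad f(x*) = H x* + g = (0, 0).
Eigenvalues of H: 0, 8.
H has a zero eigenvalue (singular; positive semidefinite but not definite), so H is neither positive definite, negative definite, nor indefinite. The second-order test alone is inconclusive -> degen.
(Indeed, f is constant along the null direction of H through x*, so x* is not a strict local extremum.)

degen


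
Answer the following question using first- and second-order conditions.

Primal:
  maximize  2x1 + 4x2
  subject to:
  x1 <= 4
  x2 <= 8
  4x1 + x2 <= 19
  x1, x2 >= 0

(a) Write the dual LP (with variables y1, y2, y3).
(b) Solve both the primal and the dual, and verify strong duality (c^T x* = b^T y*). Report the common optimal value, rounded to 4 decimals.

The standard primal-dual pair for 'max c^T x s.t. A x <= b, x >= 0' is:
  Dual:  min b^T y  s.t.  A^T y >= c,  y >= 0.

So the dual LP is:
  minimize  4y1 + 8y2 + 19y3
  subject to:
    y1 + 4y3 >= 2
    y2 + y3 >= 4
    y1, y2, y3 >= 0

Solving the primal: x* = (2.75, 8).
  primal value c^T x* = 37.5.
Solving the dual: y* = (0, 3.5, 0.5).
  dual value b^T y* = 37.5.
Strong duality: c^T x* = b^T y*. Confirmed.

37.5


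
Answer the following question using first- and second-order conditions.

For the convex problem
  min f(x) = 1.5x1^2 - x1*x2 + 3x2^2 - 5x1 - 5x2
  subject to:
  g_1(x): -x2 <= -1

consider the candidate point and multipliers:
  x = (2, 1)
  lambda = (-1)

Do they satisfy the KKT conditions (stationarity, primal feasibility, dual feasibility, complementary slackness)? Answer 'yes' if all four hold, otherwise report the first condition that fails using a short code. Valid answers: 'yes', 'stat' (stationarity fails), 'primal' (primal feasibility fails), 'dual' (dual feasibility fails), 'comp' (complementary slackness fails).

Gradient of f: grad f(x) = Q x + c = (0, -1)
Constraint values g_i(x) = a_i^T x - b_i:
  g_1((2, 1)) = 0
Stationarity residual: grad f(x) + sum_i lambda_i a_i = (0, 0)
  -> stationarity OK
Primal feasibility (all g_i <= 0): OK
Dual feasibility (all lambda_i >= 0): FAILS
Complementary slackness (lambda_i * g_i(x) = 0 for all i): OK

Verdict: the first failing condition is dual_feasibility -> dual.

dual


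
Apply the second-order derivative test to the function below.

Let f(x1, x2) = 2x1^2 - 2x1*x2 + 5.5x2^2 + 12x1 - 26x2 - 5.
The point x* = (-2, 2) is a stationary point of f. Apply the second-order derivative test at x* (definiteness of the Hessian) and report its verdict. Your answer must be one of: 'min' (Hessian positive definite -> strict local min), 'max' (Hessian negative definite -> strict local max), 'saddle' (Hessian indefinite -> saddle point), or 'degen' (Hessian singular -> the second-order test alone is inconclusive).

Compute the Hessian H = grad^2 f:
  H = [[4, -2], [-2, 11]]
Verify stationarity: grad f(x*) = H x* + g = (0, 0).
Eigenvalues of H: 3.4689, 11.5311.
Both eigenvalues > 0, so H is positive definite -> x* is a strict local min.

min


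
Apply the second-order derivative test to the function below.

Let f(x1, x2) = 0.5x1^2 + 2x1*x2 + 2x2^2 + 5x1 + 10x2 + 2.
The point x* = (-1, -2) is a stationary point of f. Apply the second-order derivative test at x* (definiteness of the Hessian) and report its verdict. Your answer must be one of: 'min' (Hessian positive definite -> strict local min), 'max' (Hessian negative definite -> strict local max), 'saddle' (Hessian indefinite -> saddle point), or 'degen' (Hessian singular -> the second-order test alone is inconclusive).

Compute the Hessian H = grad^2 f:
  H = [[1, 2], [2, 4]]
Verify stationarity: grad f(x*) = H x* + g = (0, 0).
Eigenvalues of H: 0, 5.
H has a zero eigenvalue (singular; positive semidefinite but not definite), so H is neither positive definite, negative definite, nor indefinite. The second-order test alone is inconclusive -> degen.
(Indeed, f is constant along the null direction of H through x*, so x* is not a strict local extremum.)

degen


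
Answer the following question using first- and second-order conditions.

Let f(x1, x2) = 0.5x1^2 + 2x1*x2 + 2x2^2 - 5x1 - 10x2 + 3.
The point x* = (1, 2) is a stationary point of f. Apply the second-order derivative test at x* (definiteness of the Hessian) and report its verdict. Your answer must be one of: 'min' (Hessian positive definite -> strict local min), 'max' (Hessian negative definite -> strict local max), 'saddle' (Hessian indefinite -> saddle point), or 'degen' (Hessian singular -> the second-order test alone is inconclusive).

Compute the Hessian H = grad^2 f:
  H = [[1, 2], [2, 4]]
Verify stationarity: grad f(x*) = H x* + g = (0, 0).
Eigenvalues of H: 0, 5.
H has a zero eigenvalue (singular; positive semidefinite but not definite), so H is neither positive definite, negative definite, nor indefinite. The second-order test alone is inconclusive -> degen.
(Indeed, f is constant along the null direction of H through x*, so x* is not a strict local extremum.)

degen


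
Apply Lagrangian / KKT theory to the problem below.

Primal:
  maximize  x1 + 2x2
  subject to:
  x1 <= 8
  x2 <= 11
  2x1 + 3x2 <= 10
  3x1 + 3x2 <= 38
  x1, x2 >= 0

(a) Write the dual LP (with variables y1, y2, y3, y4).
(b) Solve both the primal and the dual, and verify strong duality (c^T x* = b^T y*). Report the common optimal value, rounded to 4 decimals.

The standard primal-dual pair for 'max c^T x s.t. A x <= b, x >= 0' is:
  Dual:  min b^T y  s.t.  A^T y >= c,  y >= 0.

So the dual LP is:
  minimize  8y1 + 11y2 + 10y3 + 38y4
  subject to:
    y1 + 2y3 + 3y4 >= 1
    y2 + 3y3 + 3y4 >= 2
    y1, y2, y3, y4 >= 0

Solving the primal: x* = (0, 3.3333).
  primal value c^T x* = 6.6667.
Solving the dual: y* = (0, 0, 0.6667, 0).
  dual value b^T y* = 6.6667.
Strong duality: c^T x* = b^T y*. Confirmed.

6.6667


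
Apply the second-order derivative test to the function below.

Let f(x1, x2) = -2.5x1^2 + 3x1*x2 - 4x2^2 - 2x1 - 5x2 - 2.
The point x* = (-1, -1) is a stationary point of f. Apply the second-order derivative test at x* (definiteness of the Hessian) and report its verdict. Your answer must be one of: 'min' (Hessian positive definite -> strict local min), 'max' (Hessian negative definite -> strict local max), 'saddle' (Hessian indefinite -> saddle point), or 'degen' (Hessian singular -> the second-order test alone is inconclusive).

Compute the Hessian H = grad^2 f:
  H = [[-5, 3], [3, -8]]
Verify stationarity: grad f(x*) = H x* + g = (0, 0).
Eigenvalues of H: -9.8541, -3.1459.
Both eigenvalues < 0, so H is negative definite -> x* is a strict local max.

max


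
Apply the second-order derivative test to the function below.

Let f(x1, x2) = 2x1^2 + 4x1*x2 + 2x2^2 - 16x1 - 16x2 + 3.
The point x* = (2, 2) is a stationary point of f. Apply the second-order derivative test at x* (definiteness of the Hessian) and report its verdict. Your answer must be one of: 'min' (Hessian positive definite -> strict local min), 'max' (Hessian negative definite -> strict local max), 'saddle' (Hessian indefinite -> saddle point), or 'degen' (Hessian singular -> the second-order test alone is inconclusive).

Compute the Hessian H = grad^2 f:
  H = [[4, 4], [4, 4]]
Verify stationarity: grad f(x*) = H x* + g = (0, 0).
Eigenvalues of H: 0, 8.
H has a zero eigenvalue (singular; positive semidefinite but not definite), so H is neither positive definite, negative definite, nor indefinite. The second-order test alone is inconclusive -> degen.
(Indeed, f is constant along the null direction of H through x*, so x* is not a strict local extremum.)

degen


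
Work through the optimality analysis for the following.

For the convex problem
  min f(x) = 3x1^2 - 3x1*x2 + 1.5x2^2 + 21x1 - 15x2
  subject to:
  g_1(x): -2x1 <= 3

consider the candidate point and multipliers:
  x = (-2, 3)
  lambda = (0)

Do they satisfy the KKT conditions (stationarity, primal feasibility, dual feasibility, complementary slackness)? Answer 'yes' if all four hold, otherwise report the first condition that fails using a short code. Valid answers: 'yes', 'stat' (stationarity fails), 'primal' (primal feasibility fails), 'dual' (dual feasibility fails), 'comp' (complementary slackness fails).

Gradient of f: grad f(x) = Q x + c = (0, 0)
Constraint values g_i(x) = a_i^T x - b_i:
  g_1((-2, 3)) = 1
Stationarity residual: grad f(x) + sum_i lambda_i a_i = (0, 0)
  -> stationarity OK
Primal feasibility (all g_i <= 0): FAILS
Dual feasibility (all lambda_i >= 0): OK
Complementary slackness (lambda_i * g_i(x) = 0 for all i): OK

Verdict: the first failing condition is primal_feasibility -> primal.

primal
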